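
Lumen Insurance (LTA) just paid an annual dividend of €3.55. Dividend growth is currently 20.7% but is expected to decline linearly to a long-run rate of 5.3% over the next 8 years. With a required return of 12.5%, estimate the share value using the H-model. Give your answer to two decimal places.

€82.29

H-model: P₀ = D₀[(1+g_L) + H(g_S−g_L)]/(r−g_L), with H = 8/2 = 4.
P₀ = 3.55 × [(1+0.053) + 4×(0.207−0.053)] / (0.125−0.053)
   = 3.55 × 1.6690 / 0.072 = 82.2910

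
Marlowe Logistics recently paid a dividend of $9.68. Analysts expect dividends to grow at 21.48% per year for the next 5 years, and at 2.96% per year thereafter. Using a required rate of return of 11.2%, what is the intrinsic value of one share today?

Two-stage DDM. Project D₁…D_5 at 0.2148, terminal growth 0.0296, discount at r = 0.112.
D_1 = 11.7593
D_2 = 14.2852
D_3 = 17.3536
D_4 = 21.0812
D_5 = 25.6094
Terminal value at t=5: TV = D_6/(r−g) = 26.3674/(0.112−0.0296) = 319.9931
P₀ = 11.7593/(1+0.112)^1 + 14.2852/(1+0.112)^2 + 17.3536/(1+0.112)^3 + 21.0812/(1+0.112)^4 + 25.6094/(1+0.112)^5 + 319.9931/(1+0.112)^5 = 251.7955

$251.80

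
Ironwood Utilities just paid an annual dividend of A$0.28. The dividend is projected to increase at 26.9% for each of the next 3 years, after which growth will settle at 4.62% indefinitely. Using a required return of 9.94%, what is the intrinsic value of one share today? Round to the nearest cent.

Two-stage DDM. Project D₁…D_3 at 0.269, terminal growth 0.0462, discount at r = 0.0994.
D_1 = 0.3553
D_2 = 0.4509
D_3 = 0.5722
Terminal value at t=3: TV = D_4/(r−g) = 0.5986/(0.0994−0.0462) = 11.2524
P₀ = 0.3553/(1+0.0994)^1 + 0.4509/(1+0.0994)^2 + 0.5722/(1+0.0994)^3 + 11.2524/(1+0.0994)^3 = 9.5948

A$9.59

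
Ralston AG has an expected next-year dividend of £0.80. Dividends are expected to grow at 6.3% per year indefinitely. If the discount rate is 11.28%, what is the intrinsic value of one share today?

£16.06

Gordon growth model: P₀ = D₁/(r − g), with D₁ = 0.80 given directly.
P₀ = 0.8000 / (0.1128 − 0.063) = 0.8000 / 0.0498 = 16.0643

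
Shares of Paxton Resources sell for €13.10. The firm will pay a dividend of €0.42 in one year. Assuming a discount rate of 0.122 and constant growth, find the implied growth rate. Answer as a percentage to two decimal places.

From P₀ = D₁/(r − g), the implied growth is g = r − D₁/P₀.
g = 0.122 − 0.42/13.10 = 0.122 − 0.03206 = 0.08994

8.99%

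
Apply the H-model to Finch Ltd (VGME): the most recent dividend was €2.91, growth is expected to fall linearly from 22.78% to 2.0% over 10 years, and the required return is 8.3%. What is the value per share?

€95.11

H-model: P₀ = D₀[(1+g_L) + H(g_S−g_L)]/(r−g_L), with H = 10/2 = 5.
P₀ = 2.91 × [(1+0.02) + 5×(0.2278−0.02)] / (0.083−0.02)
   = 2.91 × 2.0590 / 0.063 = 95.1062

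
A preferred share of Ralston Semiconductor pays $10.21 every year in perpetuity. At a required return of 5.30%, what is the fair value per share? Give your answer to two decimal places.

Zero-growth DDM (perpetuity): P₀ = D/r = 10.21 / 0.053 = 192.6415

$192.64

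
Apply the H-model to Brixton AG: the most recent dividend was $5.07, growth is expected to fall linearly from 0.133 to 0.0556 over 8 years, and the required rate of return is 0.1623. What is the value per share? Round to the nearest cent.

H-model: P₀ = D₀[(1+g_L) + H(g_S−g_L)]/(r−g_L), with H = 8/2 = 4.
P₀ = 5.07 × [(1+0.0556) + 4×(0.133−0.0556)] / (0.1623−0.0556)
   = 5.07 × 1.3652 / 0.1067 = 64.8694

$64.87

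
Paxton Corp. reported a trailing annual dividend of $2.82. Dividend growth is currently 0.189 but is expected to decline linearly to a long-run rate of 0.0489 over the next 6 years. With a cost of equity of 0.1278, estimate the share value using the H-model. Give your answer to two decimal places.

$52.51

H-model: P₀ = D₀[(1+g_L) + H(g_S−g_L)]/(r−g_L), with H = 6/2 = 3.
P₀ = 2.82 × [(1+0.0489) + 3×(0.189−0.0489)] / (0.1278−0.0489)
   = 2.82 × 1.4692 / 0.0789 = 52.5113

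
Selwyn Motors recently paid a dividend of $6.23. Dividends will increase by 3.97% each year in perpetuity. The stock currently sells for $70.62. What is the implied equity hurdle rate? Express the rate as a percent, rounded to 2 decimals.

Rearranging the constant-growth DDM: r = D₁/P₀ + g.
D₁ = 6.23 × (1 + 0.0397) = 6.4773.
r = 6.4773 / 70.62 + 0.0397 = 0.09172 + 0.0397 = 0.13142

13.14%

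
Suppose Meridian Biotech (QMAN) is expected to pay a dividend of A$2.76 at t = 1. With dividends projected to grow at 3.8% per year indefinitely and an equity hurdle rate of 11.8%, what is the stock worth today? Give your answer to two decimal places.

A$34.50

Gordon growth model: P₀ = D₁/(r − g), with D₁ = 2.76 given directly.
P₀ = 2.7600 / (0.118 − 0.038) = 2.7600 / 0.08 = 34.5000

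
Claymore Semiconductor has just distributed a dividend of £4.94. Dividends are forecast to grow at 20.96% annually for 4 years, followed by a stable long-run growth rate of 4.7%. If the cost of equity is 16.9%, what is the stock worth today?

Two-stage DDM. Project D₁…D_4 at 0.2096, terminal growth 0.047, discount at r = 0.169.
D_1 = 5.9754
D_2 = 7.2279
D_3 = 8.7428
D_4 = 10.5753
Terminal value at t=4: TV = D_5/(r−g) = 11.0724/(0.169−0.047) = 90.7572
P₀ = 5.9754/(1+0.169)^1 + 7.2279/(1+0.169)^2 + 8.7428/(1+0.169)^3 + 10.5753/(1+0.169)^4 + 90.7572/(1+0.169)^4 = 70.1348

£70.13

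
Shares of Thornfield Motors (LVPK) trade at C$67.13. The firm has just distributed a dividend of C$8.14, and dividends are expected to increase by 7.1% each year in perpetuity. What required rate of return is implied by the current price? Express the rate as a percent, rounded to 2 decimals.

Rearranging the constant-growth DDM: r = D₁/P₀ + g.
D₁ = 8.14 × (1 + 0.071) = 8.7179.
r = 8.7179 / 67.13 + 0.071 = 0.12987 + 0.071 = 0.20087

20.09%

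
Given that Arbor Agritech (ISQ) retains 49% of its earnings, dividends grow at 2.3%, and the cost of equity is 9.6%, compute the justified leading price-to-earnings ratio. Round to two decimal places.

Payout ratio b = 1 − 0.49 = 0.51.
Justified leading P/E = b/(r−g) = 0.51/(0.096−0.023) = 6.9863

6.99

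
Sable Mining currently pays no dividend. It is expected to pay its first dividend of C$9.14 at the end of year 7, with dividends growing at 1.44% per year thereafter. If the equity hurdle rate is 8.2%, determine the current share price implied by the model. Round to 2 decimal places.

Deferred-dividend DDM. At t=6 the remaining stream is a growing perpetuity with first payment D_7 = 9.14.
V_6 = D_7/(r−g) = 9.14/(0.082−0.0144) = 135.2071
P₀ = V_6/(1+r)^6 = 135.2071/(1+0.082)^6 = 84.2628

C$84.26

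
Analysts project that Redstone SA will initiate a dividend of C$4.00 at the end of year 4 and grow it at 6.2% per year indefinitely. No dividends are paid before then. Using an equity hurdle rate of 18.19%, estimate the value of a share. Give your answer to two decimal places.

Deferred-dividend DDM. At t=3 the remaining stream is a growing perpetuity with first payment D_4 = 4.00.
V_3 = D_4/(r−g) = 4.00/(0.1819−0.062) = 33.3611
P₀ = V_3/(1+r)^3 = 33.3611/(1+0.1819)^3 = 20.2068

C$20.21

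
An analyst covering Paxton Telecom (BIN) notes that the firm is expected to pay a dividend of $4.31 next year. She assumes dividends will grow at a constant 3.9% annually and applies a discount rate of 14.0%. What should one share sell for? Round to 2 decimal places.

Gordon growth model: P₀ = D₁/(r − g), with D₁ = 4.31 given directly.
P₀ = 4.3100 / (0.14 − 0.039) = 4.3100 / 0.101 = 42.6733

$42.67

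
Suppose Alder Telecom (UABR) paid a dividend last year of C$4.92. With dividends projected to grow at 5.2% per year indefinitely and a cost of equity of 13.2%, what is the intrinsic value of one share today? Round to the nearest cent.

C$64.70

Gordon growth model: P₀ = D₁/(r − g). D₁ = 4.92 × (1 + 0.052) = 5.1758.
P₀ = 5.1758 / (0.132 − 0.052) = 5.1758 / 0.08 = 64.6980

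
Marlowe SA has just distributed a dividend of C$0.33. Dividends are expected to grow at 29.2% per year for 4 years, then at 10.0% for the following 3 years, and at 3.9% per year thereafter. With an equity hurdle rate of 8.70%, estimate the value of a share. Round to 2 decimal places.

Three-stage DDM. Project D₁…D_7; terminal Gordon value at t=7 with g = 0.039; discount at r = 0.087.
D_1 = 0.4264
D_2 = 0.5509
D_3 = 0.7117
D_4 = 0.9195
D_5 = 1.0115
D_6 = 1.1126
D_7 = 1.2239
TV_7 = 1.2716/(0.087−0.039) = 26.4921
P₀ = Σ Dₜ/(1+r)ᵗ + TV_7/(1+r)^7 = 18.8692

C$18.87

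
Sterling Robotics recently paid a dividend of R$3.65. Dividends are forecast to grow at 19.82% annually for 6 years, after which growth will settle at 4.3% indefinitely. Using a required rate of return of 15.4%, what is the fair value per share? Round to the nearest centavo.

Two-stage DDM. Project D₁…D_6 at 0.1982, terminal growth 0.043, discount at r = 0.154.
D_1 = 4.3734
D_2 = 5.2402
D_3 = 6.2789
D_4 = 7.5233
D_5 = 9.0145
D_6 = 10.8011
Terminal value at t=6: TV = D_7/(r−g) = 11.2656/(0.154−0.043) = 101.4916
P₀ = 4.3734/(1+0.154)^1 + 5.2402/(1+0.154)^2 + 6.2789/(1+0.154)^3 + 7.5233/(1+0.154)^4 + 9.0145/(1+0.154)^5 + 10.8011/(1+0.154)^6 + 101.4916/(1+0.154)^6 = 68.0035

R$68.00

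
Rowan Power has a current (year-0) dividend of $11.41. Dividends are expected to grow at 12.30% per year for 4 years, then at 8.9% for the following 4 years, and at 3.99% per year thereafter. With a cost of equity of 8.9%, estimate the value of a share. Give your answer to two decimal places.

$374.20

Three-stage DDM. Project D₁…D_8; terminal Gordon value at t=8 with g = 0.0399; discount at r = 0.089.
D_1 = 12.8134
D_2 = 14.3895
D_3 = 16.1594
D_4 = 18.1470
D_5 = 19.7621
D_6 = 21.5209
D_7 = 23.4363
D_8 = 25.5221
TV_8 = 26.5404/(0.089−0.0399) = 540.5381
P₀ = Σ Dₜ/(1+r)ᵗ + TV_8/(1+r)^8 = 374.2047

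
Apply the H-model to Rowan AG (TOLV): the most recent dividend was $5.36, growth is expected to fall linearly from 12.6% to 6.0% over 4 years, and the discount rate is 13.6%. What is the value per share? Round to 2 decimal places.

H-model: P₀ = D₀[(1+g_L) + H(g_S−g_L)]/(r−g_L), with H = 4/2 = 2.
P₀ = 5.36 × [(1+0.06) + 2×(0.126−0.06)] / (0.136−0.06)
   = 5.36 × 1.1920 / 0.076 = 84.0674

$84.07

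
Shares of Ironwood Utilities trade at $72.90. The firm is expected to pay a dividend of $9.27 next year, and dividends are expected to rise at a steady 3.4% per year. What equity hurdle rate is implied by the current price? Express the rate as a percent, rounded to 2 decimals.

16.12%

Rearranging the constant-growth DDM: r = D₁/P₀ + g.
r = 9.2700 / 72.90 + 0.034 = 0.12716 + 0.034 = 0.16116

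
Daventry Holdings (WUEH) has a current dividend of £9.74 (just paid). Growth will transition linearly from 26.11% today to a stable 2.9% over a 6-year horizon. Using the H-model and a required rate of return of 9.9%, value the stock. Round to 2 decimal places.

£240.06

H-model: P₀ = D₀[(1+g_L) + H(g_S−g_L)]/(r−g_L), with H = 6/2 = 3.
P₀ = 9.74 × [(1+0.029) + 3×(0.2611−0.029)] / (0.099−0.029)
   = 9.74 × 1.7253 / 0.07 = 240.0632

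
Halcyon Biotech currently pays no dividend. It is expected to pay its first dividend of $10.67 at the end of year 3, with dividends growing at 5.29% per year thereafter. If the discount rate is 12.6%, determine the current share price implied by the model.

$115.13

Deferred-dividend DDM. At t=2 the remaining stream is a growing perpetuity with first payment D_3 = 10.67.
V_2 = D_3/(r−g) = 10.67/(0.126−0.0529) = 145.9644
P₀ = V_2/(1+r)^2 = 145.9644/(1+0.126)^2 = 115.1252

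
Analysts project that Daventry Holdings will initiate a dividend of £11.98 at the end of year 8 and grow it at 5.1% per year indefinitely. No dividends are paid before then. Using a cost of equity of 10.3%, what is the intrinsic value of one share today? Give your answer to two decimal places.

£115.99

Deferred-dividend DDM. At t=7 the remaining stream is a growing perpetuity with first payment D_8 = 11.98.
V_7 = D_8/(r−g) = 11.98/(0.103−0.051) = 230.3846
P₀ = V_7/(1+r)^7 = 230.3846/(1+0.103)^7 = 115.9912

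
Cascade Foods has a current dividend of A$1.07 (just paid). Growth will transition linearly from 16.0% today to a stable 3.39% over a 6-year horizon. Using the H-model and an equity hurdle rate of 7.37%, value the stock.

A$37.97

H-model: P₀ = D₀[(1+g_L) + H(g_S−g_L)]/(r−g_L), with H = 6/2 = 3.
P₀ = 1.07 × [(1+0.0339) + 3×(0.16−0.0339)] / (0.0737−0.0339)
   = 1.07 × 1.4122 / 0.0398 = 37.9662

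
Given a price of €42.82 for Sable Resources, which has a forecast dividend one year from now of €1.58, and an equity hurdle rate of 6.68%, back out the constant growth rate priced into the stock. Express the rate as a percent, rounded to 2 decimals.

2.99%

From P₀ = D₁/(r − g), the implied growth is g = r − D₁/P₀.
g = 0.0668 − 1.58/42.82 = 0.0668 − 0.03690 = 0.02990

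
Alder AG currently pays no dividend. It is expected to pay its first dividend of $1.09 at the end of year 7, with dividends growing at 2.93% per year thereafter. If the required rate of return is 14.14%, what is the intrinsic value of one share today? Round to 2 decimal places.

$4.40

Deferred-dividend DDM. At t=6 the remaining stream is a growing perpetuity with first payment D_7 = 1.09.
V_6 = D_7/(r−g) = 1.09/(0.1414−0.0293) = 9.7235
P₀ = V_6/(1+r)^6 = 9.7235/(1+0.1414)^6 = 4.3974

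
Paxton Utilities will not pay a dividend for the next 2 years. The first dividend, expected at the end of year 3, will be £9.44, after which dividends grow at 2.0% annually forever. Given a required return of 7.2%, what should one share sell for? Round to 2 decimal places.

Deferred-dividend DDM. At t=2 the remaining stream is a growing perpetuity with first payment D_3 = 9.44.
V_2 = D_3/(r−g) = 9.44/(0.072−0.02) = 181.5385
P₀ = V_2/(1+r)^2 = 181.5385/(1+0.072)^2 = 157.9716

£157.97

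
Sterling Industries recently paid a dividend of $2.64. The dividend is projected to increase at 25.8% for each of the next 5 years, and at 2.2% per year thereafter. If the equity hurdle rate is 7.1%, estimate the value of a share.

$145.07

Two-stage DDM. Project D₁…D_5 at 0.258, terminal growth 0.022, discount at r = 0.071.
D_1 = 3.3211
D_2 = 4.1780
D_3 = 5.2559
D_4 = 6.6119
D_5 = 8.3178
Terminal value at t=5: TV = D_6/(r−g) = 8.5008/(0.071−0.022) = 173.4850
P₀ = 3.3211/(1+0.071)^1 + 4.1780/(1+0.071)^2 + 5.2559/(1+0.071)^3 + 6.6119/(1+0.071)^4 + 8.3178/(1+0.071)^5 + 173.4850/(1+0.071)^5 = 145.0659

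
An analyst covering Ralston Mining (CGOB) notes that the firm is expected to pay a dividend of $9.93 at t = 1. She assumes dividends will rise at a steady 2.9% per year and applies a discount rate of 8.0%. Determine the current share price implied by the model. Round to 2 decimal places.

$194.71

Gordon growth model: P₀ = D₁/(r − g), with D₁ = 9.93 given directly.
P₀ = 9.9300 / (0.08 − 0.029) = 9.9300 / 0.051 = 194.7059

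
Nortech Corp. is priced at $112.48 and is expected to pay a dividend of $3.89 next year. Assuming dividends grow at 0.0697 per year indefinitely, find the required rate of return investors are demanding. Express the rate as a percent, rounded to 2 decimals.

Rearranging the constant-growth DDM: r = D₁/P₀ + g.
r = 3.8900 / 112.48 + 0.0697 = 0.03458 + 0.0697 = 0.10428

10.43%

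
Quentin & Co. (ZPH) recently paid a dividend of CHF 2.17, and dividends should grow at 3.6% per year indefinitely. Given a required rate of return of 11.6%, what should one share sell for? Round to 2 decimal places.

Gordon growth model: P₀ = D₁/(r − g). D₁ = 2.17 × (1 + 0.036) = 2.2481.
P₀ = 2.2481 / (0.116 − 0.036) = 2.2481 / 0.08 = 28.1015

CHF 28.10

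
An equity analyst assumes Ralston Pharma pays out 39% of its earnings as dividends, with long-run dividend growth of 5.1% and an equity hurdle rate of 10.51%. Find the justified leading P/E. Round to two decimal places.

Justified leading P/E = b/(r−g) = 0.39/(0.1051−0.051) = 7.2089

7.21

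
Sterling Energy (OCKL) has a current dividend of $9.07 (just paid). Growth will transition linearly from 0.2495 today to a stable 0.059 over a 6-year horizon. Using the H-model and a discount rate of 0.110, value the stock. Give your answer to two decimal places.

H-model: P₀ = D₀[(1+g_L) + H(g_S−g_L)]/(r−g_L), with H = 6/2 = 3.
P₀ = 9.07 × [(1+0.059) + 3×(0.2495−0.059)] / (0.11−0.059)
   = 9.07 × 1.6305 / 0.051 = 289.9732

$289.97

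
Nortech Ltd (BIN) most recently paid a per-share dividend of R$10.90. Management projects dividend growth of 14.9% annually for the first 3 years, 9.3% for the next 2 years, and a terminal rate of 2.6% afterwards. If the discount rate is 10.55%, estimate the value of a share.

Three-stage DDM. Project D₁…D_5; terminal Gordon value at t=5 with g = 0.026; discount at r = 0.1055.
D_1 = 12.5241
D_2 = 14.3902
D_3 = 16.5343
D_4 = 18.0720
D_5 = 19.7527
TV_5 = 20.2663/(0.1055−0.026) = 254.9219
P₀ = Σ Dₜ/(1+r)ᵗ + TV_5/(1+r)^5 = 213.7920

R$213.79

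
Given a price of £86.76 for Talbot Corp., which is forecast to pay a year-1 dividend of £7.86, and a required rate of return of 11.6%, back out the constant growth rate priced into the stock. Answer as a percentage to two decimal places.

From P₀ = D₁/(r − g), the implied growth is g = r − D₁/P₀.
g = 0.116 − 7.86/86.76 = 0.116 − 0.09059 = 0.02541

2.54%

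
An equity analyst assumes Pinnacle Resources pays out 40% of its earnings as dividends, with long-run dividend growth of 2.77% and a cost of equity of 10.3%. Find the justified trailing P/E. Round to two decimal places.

Justified trailing P/E = b(1+g)/(r−g) = 0.40×(1+0.0277)/(0.103−0.0277) = 5.4592

5.46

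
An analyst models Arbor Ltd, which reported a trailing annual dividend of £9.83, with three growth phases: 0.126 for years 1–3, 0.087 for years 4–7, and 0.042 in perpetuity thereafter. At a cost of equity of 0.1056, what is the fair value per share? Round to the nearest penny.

Three-stage DDM. Project D₁…D_7; terminal Gordon value at t=7 with g = 0.042; discount at r = 0.1056.
D_1 = 11.0686
D_2 = 12.4632
D_3 = 14.0336
D_4 = 15.2545
D_5 = 16.5817
D_6 = 18.0243
D_7 = 19.5924
TV_7 = 20.4152/(0.1056−0.042) = 320.9944
P₀ = Σ Dₜ/(1+r)ᵗ + TV_7/(1+r)^7 = 229.3794

£229.38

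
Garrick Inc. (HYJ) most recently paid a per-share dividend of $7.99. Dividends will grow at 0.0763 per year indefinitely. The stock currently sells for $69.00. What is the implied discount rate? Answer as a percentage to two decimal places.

Rearranging the constant-growth DDM: r = D₁/P₀ + g.
D₁ = 7.99 × (1 + 0.0763) = 8.5996.
r = 8.5996 / 69.00 + 0.0763 = 0.12463 + 0.0763 = 0.20093

20.09%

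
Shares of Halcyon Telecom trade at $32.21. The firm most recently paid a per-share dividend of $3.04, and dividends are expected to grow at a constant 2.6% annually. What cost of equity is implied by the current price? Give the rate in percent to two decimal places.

Rearranging the constant-growth DDM: r = D₁/P₀ + g.
D₁ = 3.04 × (1 + 0.026) = 3.1190.
r = 3.1190 / 32.21 + 0.026 = 0.09683 + 0.026 = 0.12283

12.28%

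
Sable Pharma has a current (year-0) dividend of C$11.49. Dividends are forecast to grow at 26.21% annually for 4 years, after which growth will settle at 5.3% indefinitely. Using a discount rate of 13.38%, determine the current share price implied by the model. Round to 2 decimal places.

Two-stage DDM. Project D₁…D_4 at 0.2621, terminal growth 0.053, discount at r = 0.1338.
D_1 = 14.5015
D_2 = 18.3024
D_3 = 23.0994
D_4 = 29.1538
Terminal value at t=4: TV = D_5/(r−g) = 30.6989/(0.1338−0.053) = 379.9375
P₀ = 14.5015/(1+0.1338)^1 + 18.3024/(1+0.1338)^2 + 23.0994/(1+0.1338)^3 + 29.1538/(1+0.1338)^4 + 379.9375/(1+0.1338)^4 = 290.4329

C$290.43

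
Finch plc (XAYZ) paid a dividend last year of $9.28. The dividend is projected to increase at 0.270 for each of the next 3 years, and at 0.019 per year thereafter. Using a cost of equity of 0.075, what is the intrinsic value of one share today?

Two-stage DDM. Project D₁…D_3 at 0.27, terminal growth 0.019, discount at r = 0.075.
D_1 = 11.7856
D_2 = 14.9677
D_3 = 19.0090
Terminal value at t=3: TV = D_4/(r−g) = 19.3702/(0.075−0.019) = 345.8958
P₀ = 11.7856/(1+0.075)^1 + 14.9677/(1+0.075)^2 + 19.0090/(1+0.075)^3 + 345.8958/(1+0.075)^3 = 317.6494

$317.65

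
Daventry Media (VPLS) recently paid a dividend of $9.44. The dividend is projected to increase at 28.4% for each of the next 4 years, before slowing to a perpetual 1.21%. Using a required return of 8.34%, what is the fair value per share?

Two-stage DDM. Project D₁…D_4 at 0.284, terminal growth 0.0121, discount at r = 0.0834.
D_1 = 12.1210
D_2 = 15.5633
D_3 = 19.9833
D_4 = 25.6585
Terminal value at t=4: TV = D_5/(r−g) = 25.9690/(0.0834−0.0121) = 364.2218
P₀ = 12.1210/(1+0.0834)^1 + 15.5633/(1+0.0834)^2 + 19.9833/(1+0.0834)^3 + 25.6585/(1+0.0834)^4 + 364.2218/(1+0.0834)^4 = 323.1550

$323.16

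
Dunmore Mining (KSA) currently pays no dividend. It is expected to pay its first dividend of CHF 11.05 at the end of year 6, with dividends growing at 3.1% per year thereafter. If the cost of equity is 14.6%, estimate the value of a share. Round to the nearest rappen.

CHF 48.61

Deferred-dividend DDM. At t=5 the remaining stream is a growing perpetuity with first payment D_6 = 11.05.
V_5 = D_6/(r−g) = 11.05/(0.146−0.031) = 96.0870
P₀ = V_5/(1+r)^5 = 96.0870/(1+0.146)^5 = 48.6118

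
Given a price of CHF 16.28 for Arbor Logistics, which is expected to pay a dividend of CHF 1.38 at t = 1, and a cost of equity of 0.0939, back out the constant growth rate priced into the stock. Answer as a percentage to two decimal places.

From P₀ = D₁/(r − g), the implied growth is g = r − D₁/P₀.
g = 0.0939 − 1.38/16.28 = 0.0939 − 0.08477 = 0.00913

0.91%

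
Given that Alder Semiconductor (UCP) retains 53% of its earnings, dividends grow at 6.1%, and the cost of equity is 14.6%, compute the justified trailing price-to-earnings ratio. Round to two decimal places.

5.87

Payout ratio b = 1 − 0.53 = 0.47.
Justified trailing P/E = b(1+g)/(r−g) = 0.47×(1+0.061)/(0.146−0.061) = 5.8667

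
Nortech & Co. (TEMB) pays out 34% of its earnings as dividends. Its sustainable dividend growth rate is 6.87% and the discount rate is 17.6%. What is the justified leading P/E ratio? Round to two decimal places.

Justified leading P/E = b/(r−g) = 0.34/(0.176−0.0687) = 3.1687

3.17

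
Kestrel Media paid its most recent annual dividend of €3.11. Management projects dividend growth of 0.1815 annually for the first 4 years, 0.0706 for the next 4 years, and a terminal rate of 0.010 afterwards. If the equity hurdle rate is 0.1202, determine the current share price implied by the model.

Three-stage DDM. Project D₁…D_8; terminal Gordon value at t=8 with g = 0.01; discount at r = 0.1202.
D_1 = 3.6745
D_2 = 4.3414
D_3 = 5.1293
D_4 = 6.0603
D_5 = 6.4882
D_6 = 6.9462
D_7 = 7.4366
D_8 = 7.9617
TV_8 = 8.0413/(0.1202−0.01) = 72.9699
P₀ = Σ Dₜ/(1+r)ᵗ + TV_8/(1+r)^8 = 57.4313

€57.43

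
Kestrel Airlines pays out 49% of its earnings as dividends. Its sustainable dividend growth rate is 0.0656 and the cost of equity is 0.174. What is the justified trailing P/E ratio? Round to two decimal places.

Justified trailing P/E = b(1+g)/(r−g) = 0.49×(1+0.0656)/(0.174−0.0656) = 4.8168

4.82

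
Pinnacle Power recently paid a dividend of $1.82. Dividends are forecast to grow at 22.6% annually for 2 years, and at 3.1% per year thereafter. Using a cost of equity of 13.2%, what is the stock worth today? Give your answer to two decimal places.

Two-stage DDM. Project D₁…D_2 at 0.226, terminal growth 0.031, discount at r = 0.132.
D_1 = 2.2313
D_2 = 2.7356
Terminal value at t=2: TV = D_3/(r−g) = 2.8204/(0.132−0.031) = 27.9248
P₀ = 2.2313/(1+0.132)^1 + 2.7356/(1+0.132)^2 + 27.9248/(1+0.132)^2 = 25.8979

$25.90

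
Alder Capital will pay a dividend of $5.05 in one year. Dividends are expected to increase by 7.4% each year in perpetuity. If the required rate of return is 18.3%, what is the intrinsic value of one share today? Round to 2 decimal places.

$46.33

Gordon growth model: P₀ = D₁/(r − g), with D₁ = 5.05 given directly.
P₀ = 5.0500 / (0.183 − 0.074) = 5.0500 / 0.109 = 46.3303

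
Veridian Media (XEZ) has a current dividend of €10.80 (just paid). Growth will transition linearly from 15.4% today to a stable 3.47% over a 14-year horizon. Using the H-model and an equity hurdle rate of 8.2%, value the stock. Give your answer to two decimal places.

€426.93

H-model: P₀ = D₀[(1+g_L) + H(g_S−g_L)]/(r−g_L), with H = 14/2 = 7.
P₀ = 10.80 × [(1+0.0347) + 7×(0.154−0.0347)] / (0.082−0.0347)
   = 10.80 × 1.8698 / 0.0473 = 426.9311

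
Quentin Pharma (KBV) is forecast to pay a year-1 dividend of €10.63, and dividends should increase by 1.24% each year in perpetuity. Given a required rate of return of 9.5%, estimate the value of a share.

€128.69

Gordon growth model: P₀ = D₁/(r − g), with D₁ = 10.63 given directly.
P₀ = 10.6300 / (0.095 − 0.0124) = 10.6300 / 0.0826 = 128.6925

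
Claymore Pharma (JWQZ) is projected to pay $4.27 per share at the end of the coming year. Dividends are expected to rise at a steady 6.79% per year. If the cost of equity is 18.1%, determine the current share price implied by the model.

$37.75

Gordon growth model: P₀ = D₁/(r − g), with D₁ = 4.27 given directly.
P₀ = 4.2700 / (0.181 − 0.0679) = 4.2700 / 0.1131 = 37.7542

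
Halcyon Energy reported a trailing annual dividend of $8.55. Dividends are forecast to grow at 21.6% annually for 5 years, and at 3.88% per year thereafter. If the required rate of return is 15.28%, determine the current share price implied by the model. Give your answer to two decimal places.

Two-stage DDM. Project D₁…D_5 at 0.216, terminal growth 0.0388, discount at r = 0.1528.
D_1 = 10.3968
D_2 = 12.6425
D_3 = 15.3733
D_4 = 18.6939
D_5 = 22.7318
Terminal value at t=5: TV = D_6/(r−g) = 23.6138/(0.1528−0.0388) = 207.1386
P₀ = 10.3968/(1+0.1528)^1 + 12.6425/(1+0.1528)^2 + 15.3733/(1+0.1528)^3 + 18.6939/(1+0.1528)^4 + 22.7318/(1+0.1528)^5 + 207.1386/(1+0.1528)^5 = 152.0565

$152.06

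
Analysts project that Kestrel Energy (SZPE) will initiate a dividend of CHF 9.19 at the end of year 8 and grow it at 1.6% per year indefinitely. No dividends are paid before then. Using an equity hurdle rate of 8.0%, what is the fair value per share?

Deferred-dividend DDM. At t=7 the remaining stream is a growing perpetuity with first payment D_8 = 9.19.
V_7 = D_8/(r−g) = 9.19/(0.08−0.016) = 143.5938
P₀ = V_7/(1+r)^7 = 143.5938/(1+0.08)^7 = 83.7856

CHF 83.79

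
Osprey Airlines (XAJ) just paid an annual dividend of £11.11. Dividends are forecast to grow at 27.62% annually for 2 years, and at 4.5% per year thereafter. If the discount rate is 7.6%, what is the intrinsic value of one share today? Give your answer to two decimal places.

Two-stage DDM. Project D₁…D_2 at 0.2762, terminal growth 0.045, discount at r = 0.076.
D_1 = 14.1786
D_2 = 18.0947
Terminal value at t=2: TV = D_3/(r−g) = 18.9090/(0.076−0.045) = 609.9667
P₀ = 14.1786/(1+0.076)^1 + 18.0947/(1+0.076)^2 + 609.9667/(1+0.076)^2 = 555.6494

£555.65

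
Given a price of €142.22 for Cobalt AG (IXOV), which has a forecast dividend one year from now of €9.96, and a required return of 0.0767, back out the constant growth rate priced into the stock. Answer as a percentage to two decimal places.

From P₀ = D₁/(r − g), the implied growth is g = r − D₁/P₀.
g = 0.0767 − 9.96/142.22 = 0.0767 − 0.07003 = 0.00667

0.67%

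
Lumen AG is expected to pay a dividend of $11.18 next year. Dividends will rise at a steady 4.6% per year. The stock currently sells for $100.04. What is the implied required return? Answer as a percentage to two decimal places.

Rearranging the constant-growth DDM: r = D₁/P₀ + g.
r = 11.1800 / 100.04 + 0.046 = 0.11176 + 0.046 = 0.15776

15.78%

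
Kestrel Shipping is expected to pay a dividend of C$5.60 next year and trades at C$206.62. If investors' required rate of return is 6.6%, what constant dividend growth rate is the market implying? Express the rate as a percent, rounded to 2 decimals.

3.89%

From P₀ = D₁/(r − g), the implied growth is g = r − D₁/P₀.
g = 0.066 − 5.60/206.62 = 0.066 − 0.02710 = 0.03890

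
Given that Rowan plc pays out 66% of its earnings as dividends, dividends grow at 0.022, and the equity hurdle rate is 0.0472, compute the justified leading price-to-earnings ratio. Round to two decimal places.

26.19

Justified leading P/E = b/(r−g) = 0.66/(0.0472−0.022) = 26.1905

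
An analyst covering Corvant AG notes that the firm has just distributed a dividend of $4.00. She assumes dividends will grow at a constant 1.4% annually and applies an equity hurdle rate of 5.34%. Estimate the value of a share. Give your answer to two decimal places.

$102.94

Gordon growth model: P₀ = D₁/(r − g). D₁ = 4.00 × (1 + 0.014) = 4.0560.
P₀ = 4.0560 / (0.0534 − 0.014) = 4.0560 / 0.0394 = 102.9442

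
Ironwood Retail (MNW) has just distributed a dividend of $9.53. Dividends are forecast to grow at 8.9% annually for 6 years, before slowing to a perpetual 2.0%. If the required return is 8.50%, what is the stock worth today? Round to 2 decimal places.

Two-stage DDM. Project D₁…D_6 at 0.089, terminal growth 0.02, discount at r = 0.085.
D_1 = 10.3782
D_2 = 11.3018
D_3 = 12.3077
D_4 = 13.4031
D_5 = 14.5959
D_6 = 15.8950
Terminal value at t=6: TV = D_7/(r−g) = 16.2129/(0.085−0.02) = 249.4290
P₀ = 10.3782/(1+0.085)^1 + 11.3018/(1+0.085)^2 + 12.3077/(1+0.085)^3 + 13.4031/(1+0.085)^4 + 14.5959/(1+0.085)^5 + 15.8950/(1+0.085)^6 + 249.4290/(1+0.085)^6 = 210.8087

$210.81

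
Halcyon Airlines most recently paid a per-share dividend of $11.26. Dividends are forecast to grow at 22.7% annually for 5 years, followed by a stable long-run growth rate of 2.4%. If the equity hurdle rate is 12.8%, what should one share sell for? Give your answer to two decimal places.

Two-stage DDM. Project D₁…D_5 at 0.227, terminal growth 0.024, discount at r = 0.128.
D_1 = 13.8160
D_2 = 16.9523
D_3 = 20.8004
D_4 = 25.5221
D_5 = 31.3156
Terminal value at t=5: TV = D_6/(r−g) = 32.0672/(0.128−0.024) = 308.3385
P₀ = 13.8160/(1+0.128)^1 + 16.9523/(1+0.128)^2 + 20.8004/(1+0.128)^3 + 25.5221/(1+0.128)^4 + 31.3156/(1+0.128)^5 + 308.3385/(1+0.128)^5 = 241.8193

$241.82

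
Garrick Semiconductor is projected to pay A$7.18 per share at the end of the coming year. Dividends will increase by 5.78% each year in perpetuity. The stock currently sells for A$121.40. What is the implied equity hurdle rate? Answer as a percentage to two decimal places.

11.69%

Rearranging the constant-growth DDM: r = D₁/P₀ + g.
r = 7.1800 / 121.40 + 0.0578 = 0.05914 + 0.0578 = 0.11694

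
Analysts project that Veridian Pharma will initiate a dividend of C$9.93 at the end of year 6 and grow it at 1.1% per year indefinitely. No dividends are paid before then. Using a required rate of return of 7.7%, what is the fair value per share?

Deferred-dividend DDM. At t=5 the remaining stream is a growing perpetuity with first payment D_6 = 9.93.
V_5 = D_6/(r−g) = 9.93/(0.077−0.011) = 150.4545
P₀ = V_5/(1+r)^5 = 150.4545/(1+0.077)^5 = 103.8309

C$103.83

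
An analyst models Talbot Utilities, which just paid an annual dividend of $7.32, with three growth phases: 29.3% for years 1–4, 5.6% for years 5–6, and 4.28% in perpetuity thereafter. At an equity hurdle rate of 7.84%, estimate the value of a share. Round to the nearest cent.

Three-stage DDM. Project D₁…D_6; terminal Gordon value at t=6 with g = 0.0428; discount at r = 0.0784.
D_1 = 9.4648
D_2 = 12.2379
D_3 = 15.8236
D_4 = 20.4600
D_5 = 21.6057
D_6 = 22.8157
TV_6 = 23.7922/(0.0784−0.0428) = 668.3194
P₀ = Σ Dₜ/(1+r)ᵗ + TV_6/(1+r)^6 = 501.2831

$501.28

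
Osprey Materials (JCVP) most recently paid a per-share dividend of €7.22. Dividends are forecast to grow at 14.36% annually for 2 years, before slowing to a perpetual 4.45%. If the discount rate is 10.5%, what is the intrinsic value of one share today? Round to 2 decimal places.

Two-stage DDM. Project D₁…D_2 at 0.1436, terminal growth 0.0445, discount at r = 0.105.
D_1 = 8.2568
D_2 = 9.4425
Terminal value at t=2: TV = D_3/(r−g) = 9.8627/(0.105−0.0445) = 163.0191
P₀ = 8.2568/(1+0.105)^1 + 9.4425/(1+0.105)^2 + 163.0191/(1+0.105)^2 = 148.7155

€148.72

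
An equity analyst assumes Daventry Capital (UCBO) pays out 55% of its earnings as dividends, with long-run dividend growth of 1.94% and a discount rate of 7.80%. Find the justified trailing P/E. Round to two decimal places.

9.57

Justified trailing P/E = b(1+g)/(r−g) = 0.55×(1+0.0194)/(0.078−0.0194) = 9.5677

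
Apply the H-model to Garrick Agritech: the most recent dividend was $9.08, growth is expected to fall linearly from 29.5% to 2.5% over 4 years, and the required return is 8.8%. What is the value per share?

$225.56

H-model: P₀ = D₀[(1+g_L) + H(g_S−g_L)]/(r−g_L), with H = 4/2 = 2.
P₀ = 9.08 × [(1+0.025) + 2×(0.295−0.025)] / (0.088−0.025)
   = 9.08 × 1.5650 / 0.063 = 225.5587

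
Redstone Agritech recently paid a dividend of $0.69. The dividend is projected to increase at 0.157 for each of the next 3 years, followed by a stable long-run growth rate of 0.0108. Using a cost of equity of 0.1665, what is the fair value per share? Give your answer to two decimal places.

Two-stage DDM. Project D₁…D_3 at 0.157, terminal growth 0.0108, discount at r = 0.1665.
D_1 = 0.7983
D_2 = 0.9237
D_3 = 1.0687
Terminal value at t=3: TV = D_4/(r−g) = 1.0802/(0.1665−0.0108) = 6.9379
P₀ = 0.7983/(1+0.1665)^1 + 0.9237/(1+0.1665)^2 + 1.0687/(1+0.1665)^3 + 6.9379/(1+0.1665)^3 = 6.4074

$6.41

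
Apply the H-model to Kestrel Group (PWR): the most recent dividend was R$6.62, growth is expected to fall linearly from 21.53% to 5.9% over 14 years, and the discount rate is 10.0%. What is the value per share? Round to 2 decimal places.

R$347.65

H-model: P₀ = D₀[(1+g_L) + H(g_S−g_L)]/(r−g_L), with H = 14/2 = 7.
P₀ = 6.62 × [(1+0.059) + 7×(0.2153−0.059)] / (0.1−0.059)
   = 6.62 × 2.1531 / 0.041 = 347.6469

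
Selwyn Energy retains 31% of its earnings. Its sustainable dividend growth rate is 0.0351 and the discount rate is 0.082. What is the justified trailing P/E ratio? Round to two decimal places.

15.23

Payout ratio b = 1 − 0.31 = 0.69.
Justified trailing P/E = b(1+g)/(r−g) = 0.69×(1+0.0351)/(0.082−0.0351) = 15.2286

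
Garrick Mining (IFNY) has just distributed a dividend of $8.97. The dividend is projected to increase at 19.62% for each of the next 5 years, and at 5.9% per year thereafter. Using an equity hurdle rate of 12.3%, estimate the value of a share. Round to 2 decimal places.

$257.95

Two-stage DDM. Project D₁…D_5 at 0.1962, terminal growth 0.059, discount at r = 0.123.
D_1 = 10.7299
D_2 = 12.8351
D_3 = 15.3534
D_4 = 18.3657
D_5 = 21.9691
Terminal value at t=5: TV = D_6/(r−g) = 23.2652/(0.123−0.059) = 363.5193
P₀ = 10.7299/(1+0.123)^1 + 12.8351/(1+0.123)^2 + 15.3534/(1+0.123)^3 + 18.3657/(1+0.123)^4 + 21.9691/(1+0.123)^5 + 363.5193/(1+0.123)^5 = 257.9509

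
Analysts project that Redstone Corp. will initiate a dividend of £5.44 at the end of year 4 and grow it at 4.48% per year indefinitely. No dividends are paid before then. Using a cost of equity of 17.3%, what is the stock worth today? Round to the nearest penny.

Deferred-dividend DDM. At t=3 the remaining stream is a growing perpetuity with first payment D_4 = 5.44.
V_3 = D_4/(r−g) = 5.44/(0.173−0.0448) = 42.4337
P₀ = V_3/(1+r)^3 = 42.4337/(1+0.173)^3 = 26.2916

£26.29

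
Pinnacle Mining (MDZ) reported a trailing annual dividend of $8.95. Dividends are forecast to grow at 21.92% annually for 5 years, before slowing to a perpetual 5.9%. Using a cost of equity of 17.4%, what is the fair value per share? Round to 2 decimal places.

Two-stage DDM. Project D₁…D_5 at 0.2192, terminal growth 0.059, discount at r = 0.174.
D_1 = 10.9118
D_2 = 13.3037
D_3 = 16.2199
D_4 = 19.7753
D_5 = 24.1100
Terminal value at t=5: TV = D_6/(r−g) = 25.5325/(0.174−0.059) = 222.0220
P₀ = 10.9118/(1+0.174)^1 + 13.3037/(1+0.174)^2 + 16.2199/(1+0.174)^3 + 19.7753/(1+0.174)^4 + 24.1100/(1+0.174)^5 + 222.0220/(1+0.174)^5 = 149.7451

$149.75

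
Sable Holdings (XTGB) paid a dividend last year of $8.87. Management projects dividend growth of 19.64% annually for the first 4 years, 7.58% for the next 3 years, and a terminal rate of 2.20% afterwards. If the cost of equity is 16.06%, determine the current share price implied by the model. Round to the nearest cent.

Three-stage DDM. Project D₁…D_7; terminal Gordon value at t=7 with g = 0.022; discount at r = 0.1606.
D_1 = 10.6121
D_2 = 12.6963
D_3 = 15.1898
D_4 = 18.1731
D_5 = 19.5506
D_6 = 21.0326
D_7 = 22.6268
TV_7 = 23.1246/(0.1606−0.022) = 166.8444
P₀ = Σ Dₜ/(1+r)ᵗ + TV_7/(1+r)^7 = 122.9902

$122.99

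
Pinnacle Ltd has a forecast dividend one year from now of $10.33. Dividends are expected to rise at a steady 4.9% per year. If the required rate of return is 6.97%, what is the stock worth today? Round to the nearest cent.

Gordon growth model: P₀ = D₁/(r − g), with D₁ = 10.33 given directly.
P₀ = 10.3300 / (0.0697 − 0.049) = 10.3300 / 0.0207 = 499.0338

$499.03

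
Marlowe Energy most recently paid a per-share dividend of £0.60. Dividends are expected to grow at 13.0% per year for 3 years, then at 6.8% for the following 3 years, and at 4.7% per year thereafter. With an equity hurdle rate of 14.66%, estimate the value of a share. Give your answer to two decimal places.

£8.12

Three-stage DDM. Project D₁…D_6; terminal Gordon value at t=6 with g = 0.047; discount at r = 0.1466.
D_1 = 0.6780
D_2 = 0.7661
D_3 = 0.8657
D_4 = 0.9246
D_5 = 0.9875
D_6 = 1.0546
TV_6 = 1.1042/(0.1466−0.047) = 11.0863
P₀ = Σ Dₜ/(1+r)ᵗ + TV_6/(1+r)^6 = 8.1246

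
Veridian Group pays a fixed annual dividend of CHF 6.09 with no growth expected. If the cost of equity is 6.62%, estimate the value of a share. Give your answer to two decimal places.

CHF 91.99

Zero-growth DDM (perpetuity): P₀ = D/r = 6.09 / 0.0662 = 91.9940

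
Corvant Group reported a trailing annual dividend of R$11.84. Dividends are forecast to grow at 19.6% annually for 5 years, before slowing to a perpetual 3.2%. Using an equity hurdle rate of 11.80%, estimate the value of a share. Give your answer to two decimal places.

Two-stage DDM. Project D₁…D_5 at 0.196, terminal growth 0.032, discount at r = 0.118.
D_1 = 14.1606
D_2 = 16.9361
D_3 = 20.2556
D_4 = 24.2257
D_5 = 28.9739
Terminal value at t=5: TV = D_6/(r−g) = 29.9011/(0.118−0.032) = 347.6873
P₀ = 14.1606/(1+0.118)^1 + 16.9361/(1+0.118)^2 + 20.2556/(1+0.118)^3 + 24.2257/(1+0.118)^4 + 28.9739/(1+0.118)^5 + 347.6873/(1+0.118)^5 = 271.8634

R$271.86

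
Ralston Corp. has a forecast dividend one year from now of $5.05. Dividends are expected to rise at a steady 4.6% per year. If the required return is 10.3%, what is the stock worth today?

$88.60

Gordon growth model: P₀ = D₁/(r − g), with D₁ = 5.05 given directly.
P₀ = 5.0500 / (0.103 − 0.046) = 5.0500 / 0.057 = 88.5965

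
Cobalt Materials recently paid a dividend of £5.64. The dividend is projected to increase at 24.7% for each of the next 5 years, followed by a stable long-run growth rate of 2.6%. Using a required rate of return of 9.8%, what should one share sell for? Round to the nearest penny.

£193.83

Two-stage DDM. Project D₁…D_5 at 0.247, terminal growth 0.026, discount at r = 0.098.
D_1 = 7.0331
D_2 = 8.7703
D_3 = 10.9365
D_4 = 13.6378
D_5 = 17.0064
Terminal value at t=5: TV = D_6/(r−g) = 17.4485/(0.098−0.026) = 242.3406
P₀ = 7.0331/(1+0.098)^1 + 8.7703/(1+0.098)^2 + 10.9365/(1+0.098)^3 + 13.6378/(1+0.098)^4 + 17.0064/(1+0.098)^5 + 242.3406/(1+0.098)^5 = 193.8306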